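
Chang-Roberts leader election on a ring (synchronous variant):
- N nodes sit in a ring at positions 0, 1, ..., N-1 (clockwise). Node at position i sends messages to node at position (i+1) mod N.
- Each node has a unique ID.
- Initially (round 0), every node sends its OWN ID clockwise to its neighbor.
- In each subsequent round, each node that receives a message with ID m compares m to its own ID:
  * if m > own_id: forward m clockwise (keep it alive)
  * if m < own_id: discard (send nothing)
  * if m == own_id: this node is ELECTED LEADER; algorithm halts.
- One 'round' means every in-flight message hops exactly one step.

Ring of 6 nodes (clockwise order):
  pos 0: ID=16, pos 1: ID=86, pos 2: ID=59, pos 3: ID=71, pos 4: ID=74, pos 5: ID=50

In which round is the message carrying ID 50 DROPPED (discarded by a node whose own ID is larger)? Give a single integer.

Round 1: pos1(id86) recv 16: drop; pos2(id59) recv 86: fwd; pos3(id71) recv 59: drop; pos4(id74) recv 71: drop; pos5(id50) recv 74: fwd; pos0(id16) recv 50: fwd
Round 2: pos3(id71) recv 86: fwd; pos0(id16) recv 74: fwd; pos1(id86) recv 50: drop
Round 3: pos4(id74) recv 86: fwd; pos1(id86) recv 74: drop
Round 4: pos5(id50) recv 86: fwd
Round 5: pos0(id16) recv 86: fwd
Round 6: pos1(id86) recv 86: ELECTED
Message ID 50 originates at pos 5; dropped at pos 1 in round 2

Answer: 2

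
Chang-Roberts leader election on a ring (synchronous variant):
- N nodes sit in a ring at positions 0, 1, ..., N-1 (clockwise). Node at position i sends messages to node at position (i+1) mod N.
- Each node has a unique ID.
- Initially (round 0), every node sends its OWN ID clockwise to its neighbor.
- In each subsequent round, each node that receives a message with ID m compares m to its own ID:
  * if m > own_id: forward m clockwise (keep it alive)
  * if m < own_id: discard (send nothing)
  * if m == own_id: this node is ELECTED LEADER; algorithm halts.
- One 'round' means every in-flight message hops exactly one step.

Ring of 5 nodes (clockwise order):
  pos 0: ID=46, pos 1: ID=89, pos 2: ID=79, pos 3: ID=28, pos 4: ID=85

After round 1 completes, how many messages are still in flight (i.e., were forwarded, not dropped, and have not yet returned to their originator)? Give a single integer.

Round 1: pos1(id89) recv 46: drop; pos2(id79) recv 89: fwd; pos3(id28) recv 79: fwd; pos4(id85) recv 28: drop; pos0(id46) recv 85: fwd
After round 1: 3 messages still in flight

Answer: 3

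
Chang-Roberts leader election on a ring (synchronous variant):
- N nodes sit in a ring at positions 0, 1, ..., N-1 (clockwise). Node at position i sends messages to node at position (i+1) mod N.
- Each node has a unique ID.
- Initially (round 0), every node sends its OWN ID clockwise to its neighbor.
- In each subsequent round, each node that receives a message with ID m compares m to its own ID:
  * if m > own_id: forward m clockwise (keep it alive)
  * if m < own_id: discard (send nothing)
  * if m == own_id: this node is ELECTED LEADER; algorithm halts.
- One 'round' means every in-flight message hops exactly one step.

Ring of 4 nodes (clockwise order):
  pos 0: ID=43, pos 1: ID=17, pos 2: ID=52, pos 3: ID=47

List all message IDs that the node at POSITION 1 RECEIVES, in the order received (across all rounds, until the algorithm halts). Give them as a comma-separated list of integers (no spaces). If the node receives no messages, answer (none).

Round 1: pos1(id17) recv 43: fwd; pos2(id52) recv 17: drop; pos3(id47) recv 52: fwd; pos0(id43) recv 47: fwd
Round 2: pos2(id52) recv 43: drop; pos0(id43) recv 52: fwd; pos1(id17) recv 47: fwd
Round 3: pos1(id17) recv 52: fwd; pos2(id52) recv 47: drop
Round 4: pos2(id52) recv 52: ELECTED

Answer: 43,47,52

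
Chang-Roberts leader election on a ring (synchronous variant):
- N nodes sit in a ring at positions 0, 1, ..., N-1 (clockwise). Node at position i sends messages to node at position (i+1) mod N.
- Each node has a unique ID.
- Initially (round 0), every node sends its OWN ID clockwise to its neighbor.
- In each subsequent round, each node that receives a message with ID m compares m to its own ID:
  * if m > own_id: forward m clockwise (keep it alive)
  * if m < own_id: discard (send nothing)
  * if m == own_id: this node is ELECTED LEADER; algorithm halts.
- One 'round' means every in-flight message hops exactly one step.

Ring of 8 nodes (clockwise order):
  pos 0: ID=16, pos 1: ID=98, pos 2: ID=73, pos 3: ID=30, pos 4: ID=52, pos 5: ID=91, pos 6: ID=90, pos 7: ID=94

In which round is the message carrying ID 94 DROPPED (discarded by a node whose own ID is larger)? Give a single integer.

Answer: 2

Derivation:
Round 1: pos1(id98) recv 16: drop; pos2(id73) recv 98: fwd; pos3(id30) recv 73: fwd; pos4(id52) recv 30: drop; pos5(id91) recv 52: drop; pos6(id90) recv 91: fwd; pos7(id94) recv 90: drop; pos0(id16) recv 94: fwd
Round 2: pos3(id30) recv 98: fwd; pos4(id52) recv 73: fwd; pos7(id94) recv 91: drop; pos1(id98) recv 94: drop
Round 3: pos4(id52) recv 98: fwd; pos5(id91) recv 73: drop
Round 4: pos5(id91) recv 98: fwd
Round 5: pos6(id90) recv 98: fwd
Round 6: pos7(id94) recv 98: fwd
Round 7: pos0(id16) recv 98: fwd
Round 8: pos1(id98) recv 98: ELECTED
Message ID 94 originates at pos 7; dropped at pos 1 in round 2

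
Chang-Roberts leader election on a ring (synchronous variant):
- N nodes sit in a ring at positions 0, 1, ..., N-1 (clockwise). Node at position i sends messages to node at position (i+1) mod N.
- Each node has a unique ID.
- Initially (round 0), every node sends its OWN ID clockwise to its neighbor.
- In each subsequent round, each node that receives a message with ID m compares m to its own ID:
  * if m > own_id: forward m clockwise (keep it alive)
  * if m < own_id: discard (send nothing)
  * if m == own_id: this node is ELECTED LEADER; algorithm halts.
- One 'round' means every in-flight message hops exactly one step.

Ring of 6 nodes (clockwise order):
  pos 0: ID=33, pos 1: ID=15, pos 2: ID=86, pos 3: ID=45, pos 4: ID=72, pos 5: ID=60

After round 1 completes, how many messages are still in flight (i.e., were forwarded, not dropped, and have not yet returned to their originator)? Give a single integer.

Answer: 4

Derivation:
Round 1: pos1(id15) recv 33: fwd; pos2(id86) recv 15: drop; pos3(id45) recv 86: fwd; pos4(id72) recv 45: drop; pos5(id60) recv 72: fwd; pos0(id33) recv 60: fwd
After round 1: 4 messages still in flight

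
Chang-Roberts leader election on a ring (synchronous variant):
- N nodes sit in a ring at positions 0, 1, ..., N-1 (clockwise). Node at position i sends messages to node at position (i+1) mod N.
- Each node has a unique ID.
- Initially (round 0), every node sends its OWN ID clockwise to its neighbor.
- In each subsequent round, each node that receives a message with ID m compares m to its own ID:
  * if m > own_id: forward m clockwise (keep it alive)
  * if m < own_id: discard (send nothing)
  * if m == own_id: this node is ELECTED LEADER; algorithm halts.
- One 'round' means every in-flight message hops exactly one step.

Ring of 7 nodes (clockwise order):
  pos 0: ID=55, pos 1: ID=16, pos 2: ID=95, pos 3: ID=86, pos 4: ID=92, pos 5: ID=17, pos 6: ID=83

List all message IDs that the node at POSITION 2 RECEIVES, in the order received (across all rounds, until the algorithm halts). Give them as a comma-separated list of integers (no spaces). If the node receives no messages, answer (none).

Answer: 16,55,83,92,95

Derivation:
Round 1: pos1(id16) recv 55: fwd; pos2(id95) recv 16: drop; pos3(id86) recv 95: fwd; pos4(id92) recv 86: drop; pos5(id17) recv 92: fwd; pos6(id83) recv 17: drop; pos0(id55) recv 83: fwd
Round 2: pos2(id95) recv 55: drop; pos4(id92) recv 95: fwd; pos6(id83) recv 92: fwd; pos1(id16) recv 83: fwd
Round 3: pos5(id17) recv 95: fwd; pos0(id55) recv 92: fwd; pos2(id95) recv 83: drop
Round 4: pos6(id83) recv 95: fwd; pos1(id16) recv 92: fwd
Round 5: pos0(id55) recv 95: fwd; pos2(id95) recv 92: drop
Round 6: pos1(id16) recv 95: fwd
Round 7: pos2(id95) recv 95: ELECTED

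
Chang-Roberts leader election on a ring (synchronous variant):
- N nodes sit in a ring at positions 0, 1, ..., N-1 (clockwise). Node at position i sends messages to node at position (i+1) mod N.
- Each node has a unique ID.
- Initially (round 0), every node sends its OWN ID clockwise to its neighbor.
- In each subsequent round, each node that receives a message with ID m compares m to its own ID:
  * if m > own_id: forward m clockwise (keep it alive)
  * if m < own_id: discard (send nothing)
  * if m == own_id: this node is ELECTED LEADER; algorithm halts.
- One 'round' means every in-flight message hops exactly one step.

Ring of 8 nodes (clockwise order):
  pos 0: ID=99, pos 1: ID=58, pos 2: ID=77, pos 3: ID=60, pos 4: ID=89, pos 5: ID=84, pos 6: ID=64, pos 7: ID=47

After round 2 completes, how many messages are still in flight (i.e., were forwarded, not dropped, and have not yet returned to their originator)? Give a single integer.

Round 1: pos1(id58) recv 99: fwd; pos2(id77) recv 58: drop; pos3(id60) recv 77: fwd; pos4(id89) recv 60: drop; pos5(id84) recv 89: fwd; pos6(id64) recv 84: fwd; pos7(id47) recv 64: fwd; pos0(id99) recv 47: drop
Round 2: pos2(id77) recv 99: fwd; pos4(id89) recv 77: drop; pos6(id64) recv 89: fwd; pos7(id47) recv 84: fwd; pos0(id99) recv 64: drop
After round 2: 3 messages still in flight

Answer: 3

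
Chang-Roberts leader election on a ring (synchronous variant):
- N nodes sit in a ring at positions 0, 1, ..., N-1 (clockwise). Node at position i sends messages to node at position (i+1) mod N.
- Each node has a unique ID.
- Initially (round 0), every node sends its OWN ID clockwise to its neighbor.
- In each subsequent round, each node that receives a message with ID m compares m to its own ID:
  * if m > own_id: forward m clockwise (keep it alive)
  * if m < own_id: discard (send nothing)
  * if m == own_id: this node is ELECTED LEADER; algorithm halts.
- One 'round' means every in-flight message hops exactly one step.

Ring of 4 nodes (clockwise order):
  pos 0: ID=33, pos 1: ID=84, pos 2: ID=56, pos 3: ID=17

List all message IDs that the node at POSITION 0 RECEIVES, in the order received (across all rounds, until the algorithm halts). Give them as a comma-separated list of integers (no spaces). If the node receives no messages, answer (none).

Round 1: pos1(id84) recv 33: drop; pos2(id56) recv 84: fwd; pos3(id17) recv 56: fwd; pos0(id33) recv 17: drop
Round 2: pos3(id17) recv 84: fwd; pos0(id33) recv 56: fwd
Round 3: pos0(id33) recv 84: fwd; pos1(id84) recv 56: drop
Round 4: pos1(id84) recv 84: ELECTED

Answer: 17,56,84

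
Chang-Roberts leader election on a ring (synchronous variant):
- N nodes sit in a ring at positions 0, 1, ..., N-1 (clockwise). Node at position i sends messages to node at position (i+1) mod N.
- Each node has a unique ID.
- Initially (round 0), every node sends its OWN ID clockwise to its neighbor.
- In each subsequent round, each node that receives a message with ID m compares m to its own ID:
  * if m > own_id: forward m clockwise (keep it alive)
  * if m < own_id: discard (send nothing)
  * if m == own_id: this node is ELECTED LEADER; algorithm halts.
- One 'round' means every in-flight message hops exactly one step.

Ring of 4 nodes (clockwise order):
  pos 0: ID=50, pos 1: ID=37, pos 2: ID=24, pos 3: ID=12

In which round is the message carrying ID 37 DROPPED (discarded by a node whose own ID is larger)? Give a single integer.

Answer: 3

Derivation:
Round 1: pos1(id37) recv 50: fwd; pos2(id24) recv 37: fwd; pos3(id12) recv 24: fwd; pos0(id50) recv 12: drop
Round 2: pos2(id24) recv 50: fwd; pos3(id12) recv 37: fwd; pos0(id50) recv 24: drop
Round 3: pos3(id12) recv 50: fwd; pos0(id50) recv 37: drop
Round 4: pos0(id50) recv 50: ELECTED
Message ID 37 originates at pos 1; dropped at pos 0 in round 3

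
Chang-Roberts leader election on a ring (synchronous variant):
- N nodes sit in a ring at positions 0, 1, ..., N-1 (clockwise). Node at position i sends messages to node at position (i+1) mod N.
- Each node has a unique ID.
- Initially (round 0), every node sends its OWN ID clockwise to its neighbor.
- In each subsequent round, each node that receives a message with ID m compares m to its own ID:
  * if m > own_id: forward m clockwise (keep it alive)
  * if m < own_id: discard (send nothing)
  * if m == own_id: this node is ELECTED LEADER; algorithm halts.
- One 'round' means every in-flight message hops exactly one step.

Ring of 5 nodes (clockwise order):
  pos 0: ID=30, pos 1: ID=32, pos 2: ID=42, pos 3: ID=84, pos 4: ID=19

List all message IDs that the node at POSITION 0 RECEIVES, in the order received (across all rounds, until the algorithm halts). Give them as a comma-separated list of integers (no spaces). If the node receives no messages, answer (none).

Round 1: pos1(id32) recv 30: drop; pos2(id42) recv 32: drop; pos3(id84) recv 42: drop; pos4(id19) recv 84: fwd; pos0(id30) recv 19: drop
Round 2: pos0(id30) recv 84: fwd
Round 3: pos1(id32) recv 84: fwd
Round 4: pos2(id42) recv 84: fwd
Round 5: pos3(id84) recv 84: ELECTED

Answer: 19,84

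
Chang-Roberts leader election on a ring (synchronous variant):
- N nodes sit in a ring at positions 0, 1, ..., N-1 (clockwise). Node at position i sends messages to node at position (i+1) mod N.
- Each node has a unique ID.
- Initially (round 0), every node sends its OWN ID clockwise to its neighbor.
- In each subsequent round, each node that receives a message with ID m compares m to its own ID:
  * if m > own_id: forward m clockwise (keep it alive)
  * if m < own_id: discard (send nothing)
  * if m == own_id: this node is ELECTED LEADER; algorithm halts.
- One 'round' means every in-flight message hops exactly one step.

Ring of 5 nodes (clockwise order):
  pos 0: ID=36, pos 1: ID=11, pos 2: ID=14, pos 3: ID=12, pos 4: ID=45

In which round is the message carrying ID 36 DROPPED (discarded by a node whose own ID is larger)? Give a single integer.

Round 1: pos1(id11) recv 36: fwd; pos2(id14) recv 11: drop; pos3(id12) recv 14: fwd; pos4(id45) recv 12: drop; pos0(id36) recv 45: fwd
Round 2: pos2(id14) recv 36: fwd; pos4(id45) recv 14: drop; pos1(id11) recv 45: fwd
Round 3: pos3(id12) recv 36: fwd; pos2(id14) recv 45: fwd
Round 4: pos4(id45) recv 36: drop; pos3(id12) recv 45: fwd
Round 5: pos4(id45) recv 45: ELECTED
Message ID 36 originates at pos 0; dropped at pos 4 in round 4

Answer: 4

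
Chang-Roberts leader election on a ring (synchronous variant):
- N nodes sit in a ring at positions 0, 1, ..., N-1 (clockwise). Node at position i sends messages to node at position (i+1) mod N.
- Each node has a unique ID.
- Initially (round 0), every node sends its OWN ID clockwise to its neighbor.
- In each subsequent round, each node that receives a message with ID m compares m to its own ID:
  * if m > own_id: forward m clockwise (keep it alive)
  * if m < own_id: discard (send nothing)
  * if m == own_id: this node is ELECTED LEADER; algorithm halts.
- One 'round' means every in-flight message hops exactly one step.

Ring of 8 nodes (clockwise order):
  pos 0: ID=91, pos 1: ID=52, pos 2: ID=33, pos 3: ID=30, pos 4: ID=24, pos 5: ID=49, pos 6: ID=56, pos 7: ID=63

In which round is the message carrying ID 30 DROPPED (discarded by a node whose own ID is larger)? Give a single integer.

Round 1: pos1(id52) recv 91: fwd; pos2(id33) recv 52: fwd; pos3(id30) recv 33: fwd; pos4(id24) recv 30: fwd; pos5(id49) recv 24: drop; pos6(id56) recv 49: drop; pos7(id63) recv 56: drop; pos0(id91) recv 63: drop
Round 2: pos2(id33) recv 91: fwd; pos3(id30) recv 52: fwd; pos4(id24) recv 33: fwd; pos5(id49) recv 30: drop
Round 3: pos3(id30) recv 91: fwd; pos4(id24) recv 52: fwd; pos5(id49) recv 33: drop
Round 4: pos4(id24) recv 91: fwd; pos5(id49) recv 52: fwd
Round 5: pos5(id49) recv 91: fwd; pos6(id56) recv 52: drop
Round 6: pos6(id56) recv 91: fwd
Round 7: pos7(id63) recv 91: fwd
Round 8: pos0(id91) recv 91: ELECTED
Message ID 30 originates at pos 3; dropped at pos 5 in round 2

Answer: 2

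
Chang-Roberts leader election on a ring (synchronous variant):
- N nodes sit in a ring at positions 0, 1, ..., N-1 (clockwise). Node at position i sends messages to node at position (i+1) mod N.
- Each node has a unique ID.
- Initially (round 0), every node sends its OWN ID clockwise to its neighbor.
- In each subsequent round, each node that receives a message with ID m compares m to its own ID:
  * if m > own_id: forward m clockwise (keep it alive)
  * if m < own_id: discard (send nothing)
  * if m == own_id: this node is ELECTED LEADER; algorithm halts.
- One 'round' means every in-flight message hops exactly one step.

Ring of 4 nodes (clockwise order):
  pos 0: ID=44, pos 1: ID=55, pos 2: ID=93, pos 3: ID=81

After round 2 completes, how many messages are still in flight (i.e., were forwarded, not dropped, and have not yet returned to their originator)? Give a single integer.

Round 1: pos1(id55) recv 44: drop; pos2(id93) recv 55: drop; pos3(id81) recv 93: fwd; pos0(id44) recv 81: fwd
Round 2: pos0(id44) recv 93: fwd; pos1(id55) recv 81: fwd
After round 2: 2 messages still in flight

Answer: 2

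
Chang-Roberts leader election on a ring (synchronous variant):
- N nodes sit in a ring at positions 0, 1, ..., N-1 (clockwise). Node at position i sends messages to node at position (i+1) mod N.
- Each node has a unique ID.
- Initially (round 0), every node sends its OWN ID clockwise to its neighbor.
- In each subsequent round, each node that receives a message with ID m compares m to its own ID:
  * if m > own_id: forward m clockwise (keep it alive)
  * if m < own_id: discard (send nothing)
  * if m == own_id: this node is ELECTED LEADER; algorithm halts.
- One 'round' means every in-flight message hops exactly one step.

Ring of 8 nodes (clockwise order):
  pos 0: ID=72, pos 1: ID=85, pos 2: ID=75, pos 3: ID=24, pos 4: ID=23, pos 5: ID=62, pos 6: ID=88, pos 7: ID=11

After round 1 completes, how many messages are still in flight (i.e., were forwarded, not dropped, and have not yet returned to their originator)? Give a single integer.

Round 1: pos1(id85) recv 72: drop; pos2(id75) recv 85: fwd; pos3(id24) recv 75: fwd; pos4(id23) recv 24: fwd; pos5(id62) recv 23: drop; pos6(id88) recv 62: drop; pos7(id11) recv 88: fwd; pos0(id72) recv 11: drop
After round 1: 4 messages still in flight

Answer: 4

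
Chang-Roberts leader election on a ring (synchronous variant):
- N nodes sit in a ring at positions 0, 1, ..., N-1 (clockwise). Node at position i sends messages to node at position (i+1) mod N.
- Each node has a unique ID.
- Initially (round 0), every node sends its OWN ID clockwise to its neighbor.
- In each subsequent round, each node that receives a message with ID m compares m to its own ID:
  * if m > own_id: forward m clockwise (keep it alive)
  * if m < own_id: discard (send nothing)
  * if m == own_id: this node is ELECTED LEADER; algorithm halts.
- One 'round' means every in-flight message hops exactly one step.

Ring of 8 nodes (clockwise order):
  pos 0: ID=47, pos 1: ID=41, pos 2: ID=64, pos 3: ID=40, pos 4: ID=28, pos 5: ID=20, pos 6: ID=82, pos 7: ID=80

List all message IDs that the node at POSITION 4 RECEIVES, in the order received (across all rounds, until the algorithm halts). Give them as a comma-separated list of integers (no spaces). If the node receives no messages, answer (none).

Answer: 40,64,80,82

Derivation:
Round 1: pos1(id41) recv 47: fwd; pos2(id64) recv 41: drop; pos3(id40) recv 64: fwd; pos4(id28) recv 40: fwd; pos5(id20) recv 28: fwd; pos6(id82) recv 20: drop; pos7(id80) recv 82: fwd; pos0(id47) recv 80: fwd
Round 2: pos2(id64) recv 47: drop; pos4(id28) recv 64: fwd; pos5(id20) recv 40: fwd; pos6(id82) recv 28: drop; pos0(id47) recv 82: fwd; pos1(id41) recv 80: fwd
Round 3: pos5(id20) recv 64: fwd; pos6(id82) recv 40: drop; pos1(id41) recv 82: fwd; pos2(id64) recv 80: fwd
Round 4: pos6(id82) recv 64: drop; pos2(id64) recv 82: fwd; pos3(id40) recv 80: fwd
Round 5: pos3(id40) recv 82: fwd; pos4(id28) recv 80: fwd
Round 6: pos4(id28) recv 82: fwd; pos5(id20) recv 80: fwd
Round 7: pos5(id20) recv 82: fwd; pos6(id82) recv 80: drop
Round 8: pos6(id82) recv 82: ELECTED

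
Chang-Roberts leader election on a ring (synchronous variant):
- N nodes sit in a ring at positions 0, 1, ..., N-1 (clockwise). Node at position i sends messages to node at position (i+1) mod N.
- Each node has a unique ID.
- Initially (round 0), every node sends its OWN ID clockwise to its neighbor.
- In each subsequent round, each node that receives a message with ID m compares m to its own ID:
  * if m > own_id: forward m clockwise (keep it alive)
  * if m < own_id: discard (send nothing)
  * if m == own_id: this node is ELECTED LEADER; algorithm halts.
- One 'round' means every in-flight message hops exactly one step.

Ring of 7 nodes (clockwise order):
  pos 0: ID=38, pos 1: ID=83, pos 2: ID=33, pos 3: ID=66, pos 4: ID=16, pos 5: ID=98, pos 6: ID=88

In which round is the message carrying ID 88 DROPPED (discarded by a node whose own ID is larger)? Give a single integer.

Answer: 6

Derivation:
Round 1: pos1(id83) recv 38: drop; pos2(id33) recv 83: fwd; pos3(id66) recv 33: drop; pos4(id16) recv 66: fwd; pos5(id98) recv 16: drop; pos6(id88) recv 98: fwd; pos0(id38) recv 88: fwd
Round 2: pos3(id66) recv 83: fwd; pos5(id98) recv 66: drop; pos0(id38) recv 98: fwd; pos1(id83) recv 88: fwd
Round 3: pos4(id16) recv 83: fwd; pos1(id83) recv 98: fwd; pos2(id33) recv 88: fwd
Round 4: pos5(id98) recv 83: drop; pos2(id33) recv 98: fwd; pos3(id66) recv 88: fwd
Round 5: pos3(id66) recv 98: fwd; pos4(id16) recv 88: fwd
Round 6: pos4(id16) recv 98: fwd; pos5(id98) recv 88: drop
Round 7: pos5(id98) recv 98: ELECTED
Message ID 88 originates at pos 6; dropped at pos 5 in round 6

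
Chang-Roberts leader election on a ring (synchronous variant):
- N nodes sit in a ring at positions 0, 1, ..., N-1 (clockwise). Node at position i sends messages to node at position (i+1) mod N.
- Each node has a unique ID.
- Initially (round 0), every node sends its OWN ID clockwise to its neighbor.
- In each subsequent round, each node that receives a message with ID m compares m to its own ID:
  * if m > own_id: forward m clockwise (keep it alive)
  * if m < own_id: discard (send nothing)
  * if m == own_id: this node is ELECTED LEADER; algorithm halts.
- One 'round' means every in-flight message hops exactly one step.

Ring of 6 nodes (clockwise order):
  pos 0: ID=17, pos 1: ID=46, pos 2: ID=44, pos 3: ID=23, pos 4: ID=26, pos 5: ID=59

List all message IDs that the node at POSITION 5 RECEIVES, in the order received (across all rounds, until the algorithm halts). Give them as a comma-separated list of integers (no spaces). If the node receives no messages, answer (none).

Round 1: pos1(id46) recv 17: drop; pos2(id44) recv 46: fwd; pos3(id23) recv 44: fwd; pos4(id26) recv 23: drop; pos5(id59) recv 26: drop; pos0(id17) recv 59: fwd
Round 2: pos3(id23) recv 46: fwd; pos4(id26) recv 44: fwd; pos1(id46) recv 59: fwd
Round 3: pos4(id26) recv 46: fwd; pos5(id59) recv 44: drop; pos2(id44) recv 59: fwd
Round 4: pos5(id59) recv 46: drop; pos3(id23) recv 59: fwd
Round 5: pos4(id26) recv 59: fwd
Round 6: pos5(id59) recv 59: ELECTED

Answer: 26,44,46,59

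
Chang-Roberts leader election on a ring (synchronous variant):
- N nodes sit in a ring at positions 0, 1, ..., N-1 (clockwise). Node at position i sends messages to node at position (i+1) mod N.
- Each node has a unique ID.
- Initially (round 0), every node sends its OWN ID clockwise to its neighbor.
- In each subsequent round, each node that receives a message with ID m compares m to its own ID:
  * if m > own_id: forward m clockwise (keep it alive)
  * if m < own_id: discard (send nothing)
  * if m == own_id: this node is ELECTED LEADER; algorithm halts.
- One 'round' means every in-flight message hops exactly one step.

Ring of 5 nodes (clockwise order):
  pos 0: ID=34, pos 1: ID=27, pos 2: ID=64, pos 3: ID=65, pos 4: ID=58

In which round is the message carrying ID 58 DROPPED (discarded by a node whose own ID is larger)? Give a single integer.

Answer: 3

Derivation:
Round 1: pos1(id27) recv 34: fwd; pos2(id64) recv 27: drop; pos3(id65) recv 64: drop; pos4(id58) recv 65: fwd; pos0(id34) recv 58: fwd
Round 2: pos2(id64) recv 34: drop; pos0(id34) recv 65: fwd; pos1(id27) recv 58: fwd
Round 3: pos1(id27) recv 65: fwd; pos2(id64) recv 58: drop
Round 4: pos2(id64) recv 65: fwd
Round 5: pos3(id65) recv 65: ELECTED
Message ID 58 originates at pos 4; dropped at pos 2 in round 3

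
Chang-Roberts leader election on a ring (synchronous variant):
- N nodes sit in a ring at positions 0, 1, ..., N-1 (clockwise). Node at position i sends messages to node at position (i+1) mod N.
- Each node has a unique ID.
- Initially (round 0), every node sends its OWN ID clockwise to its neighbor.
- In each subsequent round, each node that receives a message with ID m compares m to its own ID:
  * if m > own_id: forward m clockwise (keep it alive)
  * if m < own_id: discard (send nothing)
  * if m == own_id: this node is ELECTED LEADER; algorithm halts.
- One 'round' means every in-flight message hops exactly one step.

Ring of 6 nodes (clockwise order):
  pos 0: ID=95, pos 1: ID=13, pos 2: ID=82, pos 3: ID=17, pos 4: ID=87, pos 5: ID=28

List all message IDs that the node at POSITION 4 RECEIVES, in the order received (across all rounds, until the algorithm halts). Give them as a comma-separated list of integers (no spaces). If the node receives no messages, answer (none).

Round 1: pos1(id13) recv 95: fwd; pos2(id82) recv 13: drop; pos3(id17) recv 82: fwd; pos4(id87) recv 17: drop; pos5(id28) recv 87: fwd; pos0(id95) recv 28: drop
Round 2: pos2(id82) recv 95: fwd; pos4(id87) recv 82: drop; pos0(id95) recv 87: drop
Round 3: pos3(id17) recv 95: fwd
Round 4: pos4(id87) recv 95: fwd
Round 5: pos5(id28) recv 95: fwd
Round 6: pos0(id95) recv 95: ELECTED

Answer: 17,82,95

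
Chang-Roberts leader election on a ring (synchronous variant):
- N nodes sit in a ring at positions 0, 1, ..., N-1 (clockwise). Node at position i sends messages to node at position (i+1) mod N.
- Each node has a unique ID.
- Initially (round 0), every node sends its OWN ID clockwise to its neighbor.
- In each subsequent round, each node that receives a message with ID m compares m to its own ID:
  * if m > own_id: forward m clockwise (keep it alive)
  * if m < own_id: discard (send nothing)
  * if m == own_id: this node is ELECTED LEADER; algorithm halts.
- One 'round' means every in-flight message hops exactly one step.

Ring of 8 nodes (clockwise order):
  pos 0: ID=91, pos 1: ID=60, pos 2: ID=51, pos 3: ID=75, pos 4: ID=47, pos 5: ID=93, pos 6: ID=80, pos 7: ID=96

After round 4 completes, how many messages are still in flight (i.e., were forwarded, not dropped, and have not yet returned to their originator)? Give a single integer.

Answer: 2

Derivation:
Round 1: pos1(id60) recv 91: fwd; pos2(id51) recv 60: fwd; pos3(id75) recv 51: drop; pos4(id47) recv 75: fwd; pos5(id93) recv 47: drop; pos6(id80) recv 93: fwd; pos7(id96) recv 80: drop; pos0(id91) recv 96: fwd
Round 2: pos2(id51) recv 91: fwd; pos3(id75) recv 60: drop; pos5(id93) recv 75: drop; pos7(id96) recv 93: drop; pos1(id60) recv 96: fwd
Round 3: pos3(id75) recv 91: fwd; pos2(id51) recv 96: fwd
Round 4: pos4(id47) recv 91: fwd; pos3(id75) recv 96: fwd
After round 4: 2 messages still in flight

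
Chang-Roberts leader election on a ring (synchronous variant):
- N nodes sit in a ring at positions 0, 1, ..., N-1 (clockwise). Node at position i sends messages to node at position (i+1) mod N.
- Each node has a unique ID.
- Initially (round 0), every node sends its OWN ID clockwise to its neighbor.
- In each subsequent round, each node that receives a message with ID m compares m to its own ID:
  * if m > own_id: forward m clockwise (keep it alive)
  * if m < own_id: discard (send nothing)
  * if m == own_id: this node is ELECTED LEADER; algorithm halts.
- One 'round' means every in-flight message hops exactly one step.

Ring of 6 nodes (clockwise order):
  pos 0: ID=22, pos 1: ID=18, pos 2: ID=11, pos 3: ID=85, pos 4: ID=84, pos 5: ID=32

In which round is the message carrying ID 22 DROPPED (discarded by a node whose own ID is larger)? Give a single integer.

Answer: 3

Derivation:
Round 1: pos1(id18) recv 22: fwd; pos2(id11) recv 18: fwd; pos3(id85) recv 11: drop; pos4(id84) recv 85: fwd; pos5(id32) recv 84: fwd; pos0(id22) recv 32: fwd
Round 2: pos2(id11) recv 22: fwd; pos3(id85) recv 18: drop; pos5(id32) recv 85: fwd; pos0(id22) recv 84: fwd; pos1(id18) recv 32: fwd
Round 3: pos3(id85) recv 22: drop; pos0(id22) recv 85: fwd; pos1(id18) recv 84: fwd; pos2(id11) recv 32: fwd
Round 4: pos1(id18) recv 85: fwd; pos2(id11) recv 84: fwd; pos3(id85) recv 32: drop
Round 5: pos2(id11) recv 85: fwd; pos3(id85) recv 84: drop
Round 6: pos3(id85) recv 85: ELECTED
Message ID 22 originates at pos 0; dropped at pos 3 in round 3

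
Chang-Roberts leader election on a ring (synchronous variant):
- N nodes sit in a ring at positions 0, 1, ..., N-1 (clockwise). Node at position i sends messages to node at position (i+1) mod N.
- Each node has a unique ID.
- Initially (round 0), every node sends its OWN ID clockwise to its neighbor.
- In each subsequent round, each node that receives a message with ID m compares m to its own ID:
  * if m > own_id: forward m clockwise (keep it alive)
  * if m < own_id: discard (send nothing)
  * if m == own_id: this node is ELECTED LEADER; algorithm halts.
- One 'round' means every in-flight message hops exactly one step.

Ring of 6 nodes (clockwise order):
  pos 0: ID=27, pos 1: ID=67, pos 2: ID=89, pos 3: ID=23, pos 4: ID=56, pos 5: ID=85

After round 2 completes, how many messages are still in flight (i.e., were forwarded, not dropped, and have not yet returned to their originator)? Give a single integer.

Round 1: pos1(id67) recv 27: drop; pos2(id89) recv 67: drop; pos3(id23) recv 89: fwd; pos4(id56) recv 23: drop; pos5(id85) recv 56: drop; pos0(id27) recv 85: fwd
Round 2: pos4(id56) recv 89: fwd; pos1(id67) recv 85: fwd
After round 2: 2 messages still in flight

Answer: 2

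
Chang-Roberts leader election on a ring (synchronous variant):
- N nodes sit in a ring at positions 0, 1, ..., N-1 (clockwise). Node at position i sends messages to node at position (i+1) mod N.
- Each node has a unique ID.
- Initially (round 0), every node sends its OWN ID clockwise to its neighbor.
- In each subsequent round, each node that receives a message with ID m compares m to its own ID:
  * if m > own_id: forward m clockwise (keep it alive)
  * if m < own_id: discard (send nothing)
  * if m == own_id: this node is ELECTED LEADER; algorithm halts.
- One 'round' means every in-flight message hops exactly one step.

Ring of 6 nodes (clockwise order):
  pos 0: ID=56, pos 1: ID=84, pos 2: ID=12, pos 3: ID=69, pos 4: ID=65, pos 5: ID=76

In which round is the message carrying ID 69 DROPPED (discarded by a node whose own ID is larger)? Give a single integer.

Answer: 2

Derivation:
Round 1: pos1(id84) recv 56: drop; pos2(id12) recv 84: fwd; pos3(id69) recv 12: drop; pos4(id65) recv 69: fwd; pos5(id76) recv 65: drop; pos0(id56) recv 76: fwd
Round 2: pos3(id69) recv 84: fwd; pos5(id76) recv 69: drop; pos1(id84) recv 76: drop
Round 3: pos4(id65) recv 84: fwd
Round 4: pos5(id76) recv 84: fwd
Round 5: pos0(id56) recv 84: fwd
Round 6: pos1(id84) recv 84: ELECTED
Message ID 69 originates at pos 3; dropped at pos 5 in round 2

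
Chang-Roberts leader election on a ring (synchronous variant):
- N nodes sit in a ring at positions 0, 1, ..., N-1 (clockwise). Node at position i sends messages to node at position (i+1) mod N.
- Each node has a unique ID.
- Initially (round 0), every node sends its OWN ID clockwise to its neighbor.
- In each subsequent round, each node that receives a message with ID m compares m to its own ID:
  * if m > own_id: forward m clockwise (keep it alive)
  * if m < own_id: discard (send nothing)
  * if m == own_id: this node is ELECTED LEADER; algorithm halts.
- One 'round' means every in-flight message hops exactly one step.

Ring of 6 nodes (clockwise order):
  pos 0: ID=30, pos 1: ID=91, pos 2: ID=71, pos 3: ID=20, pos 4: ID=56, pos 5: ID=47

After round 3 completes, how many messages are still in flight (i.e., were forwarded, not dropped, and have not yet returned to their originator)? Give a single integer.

Round 1: pos1(id91) recv 30: drop; pos2(id71) recv 91: fwd; pos3(id20) recv 71: fwd; pos4(id56) recv 20: drop; pos5(id47) recv 56: fwd; pos0(id30) recv 47: fwd
Round 2: pos3(id20) recv 91: fwd; pos4(id56) recv 71: fwd; pos0(id30) recv 56: fwd; pos1(id91) recv 47: drop
Round 3: pos4(id56) recv 91: fwd; pos5(id47) recv 71: fwd; pos1(id91) recv 56: drop
After round 3: 2 messages still in flight

Answer: 2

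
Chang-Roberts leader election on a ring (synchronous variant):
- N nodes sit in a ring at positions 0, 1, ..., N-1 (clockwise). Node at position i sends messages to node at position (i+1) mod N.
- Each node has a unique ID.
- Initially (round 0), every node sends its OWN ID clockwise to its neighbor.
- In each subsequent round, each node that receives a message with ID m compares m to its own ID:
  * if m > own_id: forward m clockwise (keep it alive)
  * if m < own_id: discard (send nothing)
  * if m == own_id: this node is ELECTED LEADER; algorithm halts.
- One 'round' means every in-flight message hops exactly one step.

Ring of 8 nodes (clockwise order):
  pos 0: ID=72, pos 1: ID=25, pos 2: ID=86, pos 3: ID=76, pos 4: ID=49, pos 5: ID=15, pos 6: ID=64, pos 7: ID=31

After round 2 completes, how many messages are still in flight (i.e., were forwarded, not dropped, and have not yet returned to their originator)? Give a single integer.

Answer: 2

Derivation:
Round 1: pos1(id25) recv 72: fwd; pos2(id86) recv 25: drop; pos3(id76) recv 86: fwd; pos4(id49) recv 76: fwd; pos5(id15) recv 49: fwd; pos6(id64) recv 15: drop; pos7(id31) recv 64: fwd; pos0(id72) recv 31: drop
Round 2: pos2(id86) recv 72: drop; pos4(id49) recv 86: fwd; pos5(id15) recv 76: fwd; pos6(id64) recv 49: drop; pos0(id72) recv 64: drop
After round 2: 2 messages still in flight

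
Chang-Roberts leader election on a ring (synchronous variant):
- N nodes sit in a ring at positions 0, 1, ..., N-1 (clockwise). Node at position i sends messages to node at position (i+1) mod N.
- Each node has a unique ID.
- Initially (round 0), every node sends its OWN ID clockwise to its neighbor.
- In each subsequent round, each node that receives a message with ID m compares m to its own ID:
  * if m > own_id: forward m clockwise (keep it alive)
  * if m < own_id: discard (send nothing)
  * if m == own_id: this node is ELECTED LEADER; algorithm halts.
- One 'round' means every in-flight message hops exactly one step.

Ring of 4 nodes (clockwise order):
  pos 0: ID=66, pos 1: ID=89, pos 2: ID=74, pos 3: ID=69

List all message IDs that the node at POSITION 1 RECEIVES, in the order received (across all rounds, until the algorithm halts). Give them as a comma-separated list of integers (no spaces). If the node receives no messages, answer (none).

Answer: 66,69,74,89

Derivation:
Round 1: pos1(id89) recv 66: drop; pos2(id74) recv 89: fwd; pos3(id69) recv 74: fwd; pos0(id66) recv 69: fwd
Round 2: pos3(id69) recv 89: fwd; pos0(id66) recv 74: fwd; pos1(id89) recv 69: drop
Round 3: pos0(id66) recv 89: fwd; pos1(id89) recv 74: drop
Round 4: pos1(id89) recv 89: ELECTED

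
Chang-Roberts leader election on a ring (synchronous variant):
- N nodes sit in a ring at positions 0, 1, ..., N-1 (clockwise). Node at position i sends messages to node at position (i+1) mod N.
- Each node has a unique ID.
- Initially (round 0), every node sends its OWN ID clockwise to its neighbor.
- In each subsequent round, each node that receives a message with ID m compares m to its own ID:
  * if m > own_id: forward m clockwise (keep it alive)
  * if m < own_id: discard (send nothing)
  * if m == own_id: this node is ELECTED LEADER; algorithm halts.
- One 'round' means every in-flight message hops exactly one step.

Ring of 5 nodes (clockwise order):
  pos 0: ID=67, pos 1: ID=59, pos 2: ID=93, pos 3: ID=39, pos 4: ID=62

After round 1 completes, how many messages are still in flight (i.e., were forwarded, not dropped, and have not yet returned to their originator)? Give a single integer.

Answer: 2

Derivation:
Round 1: pos1(id59) recv 67: fwd; pos2(id93) recv 59: drop; pos3(id39) recv 93: fwd; pos4(id62) recv 39: drop; pos0(id67) recv 62: drop
After round 1: 2 messages still in flight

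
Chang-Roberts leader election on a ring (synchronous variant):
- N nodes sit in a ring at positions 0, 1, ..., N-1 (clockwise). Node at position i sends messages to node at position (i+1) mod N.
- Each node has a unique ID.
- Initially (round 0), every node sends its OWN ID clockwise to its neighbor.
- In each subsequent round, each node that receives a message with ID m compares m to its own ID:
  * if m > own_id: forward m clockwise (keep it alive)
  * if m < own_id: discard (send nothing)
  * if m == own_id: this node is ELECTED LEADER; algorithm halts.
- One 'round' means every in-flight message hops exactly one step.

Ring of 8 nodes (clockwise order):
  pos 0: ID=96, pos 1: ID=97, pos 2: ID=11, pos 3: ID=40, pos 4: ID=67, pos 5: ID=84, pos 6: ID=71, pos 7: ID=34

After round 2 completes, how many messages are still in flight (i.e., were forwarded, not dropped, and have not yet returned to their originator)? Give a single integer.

Round 1: pos1(id97) recv 96: drop; pos2(id11) recv 97: fwd; pos3(id40) recv 11: drop; pos4(id67) recv 40: drop; pos5(id84) recv 67: drop; pos6(id71) recv 84: fwd; pos7(id34) recv 71: fwd; pos0(id96) recv 34: drop
Round 2: pos3(id40) recv 97: fwd; pos7(id34) recv 84: fwd; pos0(id96) recv 71: drop
After round 2: 2 messages still in flight

Answer: 2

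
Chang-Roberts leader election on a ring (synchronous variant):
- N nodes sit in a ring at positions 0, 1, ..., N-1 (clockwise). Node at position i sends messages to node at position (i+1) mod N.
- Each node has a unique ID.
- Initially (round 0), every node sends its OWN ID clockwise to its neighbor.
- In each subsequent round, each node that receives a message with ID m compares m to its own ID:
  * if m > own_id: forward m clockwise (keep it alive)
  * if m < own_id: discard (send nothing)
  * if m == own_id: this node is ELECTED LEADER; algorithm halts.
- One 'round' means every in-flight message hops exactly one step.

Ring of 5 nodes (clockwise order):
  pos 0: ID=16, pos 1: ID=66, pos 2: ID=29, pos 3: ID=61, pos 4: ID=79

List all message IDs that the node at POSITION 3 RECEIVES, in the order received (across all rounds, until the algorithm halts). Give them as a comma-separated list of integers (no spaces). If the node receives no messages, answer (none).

Answer: 29,66,79

Derivation:
Round 1: pos1(id66) recv 16: drop; pos2(id29) recv 66: fwd; pos3(id61) recv 29: drop; pos4(id79) recv 61: drop; pos0(id16) recv 79: fwd
Round 2: pos3(id61) recv 66: fwd; pos1(id66) recv 79: fwd
Round 3: pos4(id79) recv 66: drop; pos2(id29) recv 79: fwd
Round 4: pos3(id61) recv 79: fwd
Round 5: pos4(id79) recv 79: ELECTED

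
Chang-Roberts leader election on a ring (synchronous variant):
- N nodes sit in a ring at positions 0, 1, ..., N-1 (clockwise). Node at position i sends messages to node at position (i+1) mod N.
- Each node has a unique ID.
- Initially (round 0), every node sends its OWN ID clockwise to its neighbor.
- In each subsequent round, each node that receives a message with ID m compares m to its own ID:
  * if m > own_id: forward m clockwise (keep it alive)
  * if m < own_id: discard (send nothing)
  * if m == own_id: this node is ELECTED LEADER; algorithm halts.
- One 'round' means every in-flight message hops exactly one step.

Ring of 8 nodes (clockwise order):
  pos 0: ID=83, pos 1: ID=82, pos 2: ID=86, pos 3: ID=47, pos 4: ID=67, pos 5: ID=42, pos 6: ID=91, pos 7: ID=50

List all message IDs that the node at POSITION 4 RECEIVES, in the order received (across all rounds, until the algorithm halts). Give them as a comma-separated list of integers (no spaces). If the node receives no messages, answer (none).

Answer: 47,86,91

Derivation:
Round 1: pos1(id82) recv 83: fwd; pos2(id86) recv 82: drop; pos3(id47) recv 86: fwd; pos4(id67) recv 47: drop; pos5(id42) recv 67: fwd; pos6(id91) recv 42: drop; pos7(id50) recv 91: fwd; pos0(id83) recv 50: drop
Round 2: pos2(id86) recv 83: drop; pos4(id67) recv 86: fwd; pos6(id91) recv 67: drop; pos0(id83) recv 91: fwd
Round 3: pos5(id42) recv 86: fwd; pos1(id82) recv 91: fwd
Round 4: pos6(id91) recv 86: drop; pos2(id86) recv 91: fwd
Round 5: pos3(id47) recv 91: fwd
Round 6: pos4(id67) recv 91: fwd
Round 7: pos5(id42) recv 91: fwd
Round 8: pos6(id91) recv 91: ELECTED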